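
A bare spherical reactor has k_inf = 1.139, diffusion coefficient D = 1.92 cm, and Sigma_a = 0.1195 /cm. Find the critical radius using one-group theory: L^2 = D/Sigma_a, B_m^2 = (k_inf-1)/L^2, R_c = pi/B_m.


L^2 = D / Sigma_a = 1.92 / 0.1195 = 16.06695 cm^2
B_m^2 = (k_inf - 1) / L^2 = (1.139 - 1) / 16.06695 = 0.008651300 /cm^2
For a bare sphere: B_g = pi/R, so R_c = pi / sqrt(B_m^2)
R_c = pi / sqrt(0.008651300) = 33.776 cm

33.776


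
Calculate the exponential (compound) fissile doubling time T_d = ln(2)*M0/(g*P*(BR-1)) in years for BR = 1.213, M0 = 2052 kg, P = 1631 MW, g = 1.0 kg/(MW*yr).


Breeding gain G = BR - 1 = 1.213 - 1 = 0.213
Fissile production rate = g * P * G = 1.0 * 1631 * 0.213 = 347.403 kg/yr
T_d = ln(2) * M0 / (g * P * G)
T_d = ln(2) * 2052 / 347.403 = 4.0942 yr

4.0942


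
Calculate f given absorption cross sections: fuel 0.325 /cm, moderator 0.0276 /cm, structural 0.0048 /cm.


f = Sigma_a_fuel / (Sigma_a_fuel + Sigma_a_mod + Sigma_a_other)
f = 0.325 / (0.325 + 0.0276 + 0.0048)
f = 0.90935

0.90935


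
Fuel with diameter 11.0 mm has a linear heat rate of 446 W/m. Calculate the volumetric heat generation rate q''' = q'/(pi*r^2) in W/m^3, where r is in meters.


r = D / 2 / 1000 = 11.0 / 2 / 1000 = 0.0055 m
q''' = q' / (pi * r^2)
q''' = 446 / (pi * 0.0055^2)
q''' = 4.6931e+06 W/m^3

4.6931e+06


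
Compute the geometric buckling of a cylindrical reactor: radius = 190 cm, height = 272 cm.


B^2 = (2.405/R)^2 + (pi/H)^2
B^2 = (2.405/190)^2 + (pi/272)^2
B^2 = 2.9362e-04 /cm^2

2.9362e-04


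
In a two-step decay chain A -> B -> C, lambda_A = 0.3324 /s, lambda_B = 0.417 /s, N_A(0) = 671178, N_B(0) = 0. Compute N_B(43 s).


N_B(t) = lambda_A * N_A0 / (lambda_B - lambda_A) * [exp(-lambda_A*t) - exp(-lambda_B*t)]
exp(-0.3324*43) = 6.202148e-07; exp(-0.417*43) = 1.631795e-08
N_B = 0.3324 * 671178 / (0.417 - 0.3324) * (6.202148e-07 - 1.631795e-08)
N_B = 1.5925

1.5925


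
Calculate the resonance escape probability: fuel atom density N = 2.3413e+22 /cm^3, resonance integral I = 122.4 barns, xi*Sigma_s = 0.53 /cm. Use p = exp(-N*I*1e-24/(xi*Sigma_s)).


p = exp(-N * I * 1e-24 / (xi*Sigma_s))
p = exp(-2.3413e+22 * 122.4 * 1e-24 / 0.53)
p = 0.0044847

0.0044847


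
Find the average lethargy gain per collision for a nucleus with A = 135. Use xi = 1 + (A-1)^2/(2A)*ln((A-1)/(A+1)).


xi = 1 + (A-1)^2/(2A) * ln((A-1)/(A+1))
xi = 1 + (135-1)^2/(2*135) * ln((135-1)/(135 +1))
xi = 0.014742

0.014742


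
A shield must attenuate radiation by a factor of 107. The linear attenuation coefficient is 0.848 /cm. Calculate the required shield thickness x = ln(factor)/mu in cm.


x = ln(factor) / mu
x = ln(107) / 0.848
x = 5.5104 cm

5.5104


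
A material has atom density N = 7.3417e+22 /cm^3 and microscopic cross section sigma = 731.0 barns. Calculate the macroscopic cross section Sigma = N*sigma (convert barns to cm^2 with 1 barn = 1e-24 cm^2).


Sigma = N * sigma_barns * 1e-24
Sigma = 7.3417e+22 * 731.0 * 1e-24
Sigma = 53.668 /cm

53.668


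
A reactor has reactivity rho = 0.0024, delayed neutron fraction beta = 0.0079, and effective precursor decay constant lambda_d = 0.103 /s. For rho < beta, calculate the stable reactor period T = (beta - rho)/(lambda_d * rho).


T = (beta - rho) / (lambda_d * rho)
T = (0.0079 - 0.0024) / (0.103 * 0.0024)
T = 22.249 s

22.249


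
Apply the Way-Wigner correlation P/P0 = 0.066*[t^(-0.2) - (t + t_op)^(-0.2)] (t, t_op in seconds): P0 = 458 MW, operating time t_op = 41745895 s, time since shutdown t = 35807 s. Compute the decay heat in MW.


P/P0 = 0.066 * [t^(-0.2) - (t + t_op)^(-0.2)]
P/P0 = 0.066 * [35807^(-0.2) - (35807 + 41745895)^(-0.2)]
P/P0 = 0.066 * [0.1228023 - 0.02990906] = 0.006130954
P = 458 * 0.006130954 = 2.8080 MW

2.8080


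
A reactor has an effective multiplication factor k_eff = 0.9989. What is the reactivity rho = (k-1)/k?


rho = (k_eff - 1) / k_eff
rho = (0.9989 - 1) / 0.9989
rho = -0.0011012

-0.0011012


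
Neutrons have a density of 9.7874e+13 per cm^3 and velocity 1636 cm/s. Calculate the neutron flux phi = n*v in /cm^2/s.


phi = n * v
phi = 9.7874e+13 * 1636
phi = 1.6012e+17 /cm^2/s

1.6012e+17


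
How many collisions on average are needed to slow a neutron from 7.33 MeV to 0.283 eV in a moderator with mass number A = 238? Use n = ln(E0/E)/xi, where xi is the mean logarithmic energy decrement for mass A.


xi = 1 + (A-1)^2/(2A)*ln((A-1)/(A+1)) = 0.008379872 (for A = 238)
n = ln(E0/E) / xi
n = ln(7.33e6 / 0.283) / 0.008379872
n = ln(2.590106e+07) / 0.008379872 = 2037.0

2037.0


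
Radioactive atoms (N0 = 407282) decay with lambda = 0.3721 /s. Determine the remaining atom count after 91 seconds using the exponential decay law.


N = N0 * exp(-lambda * t)
N = 407282 * exp(-0.3721 * 91)
N = 8.0206e-10

8.0206e-10


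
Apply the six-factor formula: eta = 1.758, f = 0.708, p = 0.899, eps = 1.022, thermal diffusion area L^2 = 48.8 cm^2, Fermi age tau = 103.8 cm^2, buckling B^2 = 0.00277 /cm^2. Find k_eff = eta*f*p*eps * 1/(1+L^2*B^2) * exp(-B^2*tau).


k_inf = eta*f*p*eps = 1.758*0.708*0.899*1.022 = 1.143570
P_TNL = 1/(1 + L^2*B^2) = 1/(1 + 48.8*0.00277) = 0.8809207
P_FNL = exp(-B^2*tau) = exp(-0.00277*103.8) = 0.7501171
k_eff = k_inf * P_TNL * P_FNL = 1.143570 * 0.8809207 * 0.7501171
k_eff = 0.75566

0.75566


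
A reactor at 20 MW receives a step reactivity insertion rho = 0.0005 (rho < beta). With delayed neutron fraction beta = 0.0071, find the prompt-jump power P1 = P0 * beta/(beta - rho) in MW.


P1/P0 = beta / (beta - rho)
P1/P0 = 0.0071 / (0.0071 - 0.0005) = 1.075758
P1 = 20 * 1.075758 = 21.515 MW

21.515


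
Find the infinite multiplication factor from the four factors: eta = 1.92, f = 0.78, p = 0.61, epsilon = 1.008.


k_inf = eta * f * p * epsilon
k_inf = 1.92 * 0.78 * 0.61 * 1.008
k_inf = 0.92084

0.92084


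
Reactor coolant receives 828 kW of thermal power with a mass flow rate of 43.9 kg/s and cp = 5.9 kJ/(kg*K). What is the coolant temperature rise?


dT = Q / (m_dot * cp)
dT = 828 / (43.9 * 5.9)
dT = 3.1968 C

3.1968


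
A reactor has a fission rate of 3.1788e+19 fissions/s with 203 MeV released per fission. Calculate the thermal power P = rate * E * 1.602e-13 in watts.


P = fission_rate * E_MeV * 1.602e-13
P = 3.1788e+19 * 203 * 1.602e-13
P = 1.0338e+09 W

1.0338e+09


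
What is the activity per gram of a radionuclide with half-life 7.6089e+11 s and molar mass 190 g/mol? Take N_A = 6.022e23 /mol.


lambda = ln(2) / t_half = ln(2) / 7.6089e+11 = 9.109690e-13 /s
SA = lambda * N_A / M
SA = 9.109690e-13 * 6.022e23 / 190
SA = 2.8873e+09 Bq/g

2.8873e+09


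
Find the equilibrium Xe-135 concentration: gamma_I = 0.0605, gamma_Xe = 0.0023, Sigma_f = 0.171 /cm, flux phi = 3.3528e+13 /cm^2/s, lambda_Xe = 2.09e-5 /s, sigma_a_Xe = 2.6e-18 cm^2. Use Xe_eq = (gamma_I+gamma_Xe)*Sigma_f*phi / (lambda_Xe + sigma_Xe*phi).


Xe_eq = (gamma_I + gamma_Xe) * Sigma_f * phi / (lambda_Xe + sigma_Xe * phi)
Numerator = (0.0605 + 0.0023) * 0.171 * 3.3528e+13 = 3.600505e+11
Denominator = 2.09e-5 + 2.6e-18 * 3.3528e+13 = 1.080728e-04
Xe_eq = 3.600505e+11 / 1.080728e-04 = 3.3316e+15 /cm^3

3.3316e+15


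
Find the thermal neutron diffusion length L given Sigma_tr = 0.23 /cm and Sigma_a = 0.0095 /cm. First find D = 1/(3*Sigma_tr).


D = 1 / (3 * Sigma_tr) = 1 / (3 * 0.23) = 1.449275 cm
L = sqrt(D / Sigma_a)
L = sqrt(1.449275 / 0.0095)
L = 12.351 cm

12.351


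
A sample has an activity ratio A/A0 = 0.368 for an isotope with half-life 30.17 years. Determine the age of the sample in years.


lambda = ln(2) / t_half = ln(2) / 30.17 = 0.02297472 /yr
t = -ln(A/A0) / lambda
t = -ln(0.368) / 0.02297472
t = 43.512 yr

43.512


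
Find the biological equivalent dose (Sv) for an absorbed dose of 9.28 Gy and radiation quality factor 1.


H = D * Q
H = 9.28 * 1
H = 9.2800 Sv

9.2800


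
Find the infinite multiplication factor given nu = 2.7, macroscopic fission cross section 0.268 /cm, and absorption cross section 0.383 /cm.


k_inf = nu * Sigma_f / Sigma_a
k_inf = 2.7 * 0.268 / 0.383
k_inf = 1.8893

1.8893


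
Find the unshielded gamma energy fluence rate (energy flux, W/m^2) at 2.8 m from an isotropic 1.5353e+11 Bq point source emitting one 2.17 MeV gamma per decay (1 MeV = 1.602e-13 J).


psi = A * E * 1.602e-13 / (4*pi*r^2)
psi = 1.5353e+11 * 2.17 * 1.602e-13 / (4*pi*2.8^2)
psi = 5.4174e-04 W/m^2

5.4174e-04


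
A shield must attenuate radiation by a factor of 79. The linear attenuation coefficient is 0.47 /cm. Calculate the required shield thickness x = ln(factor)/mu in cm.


x = ln(factor) / mu
x = ln(79) / 0.47
x = 9.2967 cm

9.2967


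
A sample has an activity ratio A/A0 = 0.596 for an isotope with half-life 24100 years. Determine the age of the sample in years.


lambda = ln(2) / t_half = ln(2) / 24100 = 2.876129e-05 /yr
t = -ln(A/A0) / lambda
t = -ln(0.596) / 2.876129e-05
t = 17993 yr

17993


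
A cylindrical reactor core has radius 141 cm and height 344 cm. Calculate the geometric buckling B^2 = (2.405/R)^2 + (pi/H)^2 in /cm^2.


B^2 = (2.405/R)^2 + (pi/H)^2
B^2 = (2.405/141)^2 + (pi/344)^2
B^2 = 3.7434e-04 /cm^2

3.7434e-04


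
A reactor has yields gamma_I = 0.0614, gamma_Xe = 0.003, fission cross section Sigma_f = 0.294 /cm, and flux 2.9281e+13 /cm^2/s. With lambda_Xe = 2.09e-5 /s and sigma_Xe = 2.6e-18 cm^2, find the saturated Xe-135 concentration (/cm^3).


Xe_eq = (gamma_I + gamma_Xe) * Sigma_f * phi / (lambda_Xe + sigma_Xe * phi)
Numerator = (0.0614 + 0.003) * 0.294 * 2.9281e+13 = 5.543947e+11
Denominator = 2.09e-5 + 2.6e-18 * 2.9281e+13 = 9.703060e-05
Xe_eq = 5.543947e+11 / 9.703060e-05 = 5.7136e+15 /cm^3

5.7136e+15


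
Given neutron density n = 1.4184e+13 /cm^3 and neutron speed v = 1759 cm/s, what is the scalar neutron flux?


phi = n * v
phi = 1.4184e+13 * 1759
phi = 2.4950e+16 /cm^2/s

2.4950e+16


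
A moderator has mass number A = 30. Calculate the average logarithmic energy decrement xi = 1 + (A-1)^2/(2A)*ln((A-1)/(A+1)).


xi = 1 + (A-1)^2/(2A) * ln((A-1)/(A+1))
xi = 1 + (30-1)^2/(2*30) * ln((30-1)/(30 +1))
xi = 0.065209

0.065209


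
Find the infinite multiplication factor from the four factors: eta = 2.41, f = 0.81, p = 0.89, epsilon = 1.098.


k_inf = eta * f * p * epsilon
k_inf = 2.41 * 0.81 * 0.89 * 1.098
k_inf = 1.9076

1.9076


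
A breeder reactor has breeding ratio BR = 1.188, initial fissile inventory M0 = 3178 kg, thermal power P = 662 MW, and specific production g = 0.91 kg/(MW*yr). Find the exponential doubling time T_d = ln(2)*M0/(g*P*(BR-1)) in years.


Breeding gain G = BR - 1 = 1.188 - 1 = 0.188
Fissile production rate = g * P * G = 0.91 * 662 * 0.188 = 113.25496 kg/yr
T_d = ln(2) * M0 / (g * P * G)
T_d = ln(2) * 3178 / 113.25496 = 19.450 yr

19.450


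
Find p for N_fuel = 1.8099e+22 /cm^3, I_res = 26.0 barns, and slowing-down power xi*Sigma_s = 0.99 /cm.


p = exp(-N * I * 1e-24 / (xi*Sigma_s))
p = exp(-1.8099e+22 * 26.0 * 1e-24 / 0.99)
p = 0.62168

0.62168


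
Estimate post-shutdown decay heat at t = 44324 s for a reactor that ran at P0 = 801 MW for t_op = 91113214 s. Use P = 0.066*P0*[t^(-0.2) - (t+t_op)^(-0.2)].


P/P0 = 0.066 * [t^(-0.2) - (t + t_op)^(-0.2)]
P/P0 = 0.066 * [44324^(-0.2) - (44324 + 91113214)^(-0.2)]
P/P0 = 0.066 * [0.1176717 - 0.02558830] = 0.006077504
P = 801 * 0.006077504 = 4.8681 MW

4.8681


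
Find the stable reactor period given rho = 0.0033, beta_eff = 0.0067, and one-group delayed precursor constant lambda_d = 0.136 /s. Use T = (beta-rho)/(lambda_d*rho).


T = (beta - rho) / (lambda_d * rho)
T = (0.0067 - 0.0033) / (0.136 * 0.0033)
T = 7.5758 s

7.5758


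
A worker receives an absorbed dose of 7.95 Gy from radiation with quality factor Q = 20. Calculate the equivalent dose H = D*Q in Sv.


H = D * Q
H = 7.95 * 20
H = 159.00 Sv

159.00


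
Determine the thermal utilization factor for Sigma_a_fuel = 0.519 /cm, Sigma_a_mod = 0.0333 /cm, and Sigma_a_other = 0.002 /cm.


f = Sigma_a_fuel / (Sigma_a_fuel + Sigma_a_mod + Sigma_a_other)
f = 0.519 / (0.519 + 0.0333 + 0.002)
f = 0.93632

0.93632


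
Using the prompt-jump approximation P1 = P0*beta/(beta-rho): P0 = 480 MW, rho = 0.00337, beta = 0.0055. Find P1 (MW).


P1/P0 = beta / (beta - rho)
P1/P0 = 0.0055 / (0.0055 - 0.00337) = 2.582160
P1 = 480 * 2.582160 = 1239.4 MW

1239.4


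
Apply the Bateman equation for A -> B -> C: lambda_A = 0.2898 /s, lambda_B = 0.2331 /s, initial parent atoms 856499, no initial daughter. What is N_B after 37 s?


N_B(t) = lambda_A * N_A0 / (lambda_B - lambda_A) * [exp(-lambda_A*t) - exp(-lambda_B*t)]
exp(-0.2898*37) = 2.204114e-05; exp(-0.2331*37) = 1.796141e-04
N_B = 0.2898 * 856499 / (0.2331 - 0.2898) * (2.204114e-05 - 1.796141e-04)
N_B = 689.80

689.80


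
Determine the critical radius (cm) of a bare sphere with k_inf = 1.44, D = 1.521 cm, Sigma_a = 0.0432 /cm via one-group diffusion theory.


L^2 = D / Sigma_a = 1.521 / 0.0432 = 35.20833 cm^2
B_m^2 = (k_inf - 1) / L^2 = (1.44 - 1) / 35.20833 = 0.01249704 /cm^2
For a bare sphere: B_g = pi/R, so R_c = pi / sqrt(B_m^2)
R_c = pi / sqrt(0.01249704) = 28.103 cm

28.103


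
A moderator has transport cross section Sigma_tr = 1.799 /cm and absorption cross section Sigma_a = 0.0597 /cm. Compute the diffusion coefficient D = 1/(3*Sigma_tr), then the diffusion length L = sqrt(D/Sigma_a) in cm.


D = 1 / (3 * Sigma_tr) = 1 / (3 * 1.799) = 0.1852881 cm
L = sqrt(D / Sigma_a)
L = sqrt(0.1852881 / 0.0597)
L = 1.7617 cm

1.7617


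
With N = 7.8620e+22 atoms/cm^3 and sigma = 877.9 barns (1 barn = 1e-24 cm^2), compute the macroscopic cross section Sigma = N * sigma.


Sigma = N * sigma_barns * 1e-24
Sigma = 7.8620e+22 * 877.9 * 1e-24
Sigma = 69.020 /cm

69.020


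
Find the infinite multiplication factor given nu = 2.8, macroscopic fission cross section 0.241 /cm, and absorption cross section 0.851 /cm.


k_inf = nu * Sigma_f / Sigma_a
k_inf = 2.8 * 0.241 / 0.851
k_inf = 0.79295

0.79295


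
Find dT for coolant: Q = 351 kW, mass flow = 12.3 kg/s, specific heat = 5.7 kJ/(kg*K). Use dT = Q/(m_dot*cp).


dT = Q / (m_dot * cp)
dT = 351 / (12.3 * 5.7)
dT = 5.0064 C

5.0064


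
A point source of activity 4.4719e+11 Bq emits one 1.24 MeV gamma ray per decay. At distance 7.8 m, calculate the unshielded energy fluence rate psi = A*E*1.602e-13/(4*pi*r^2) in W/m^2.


psi = A * E * 1.602e-13 / (4*pi*r^2)
psi = 4.4719e+11 * 1.24 * 1.602e-13 / (4*pi*7.8^2)
psi = 1.1619e-04 W/m^2

1.1619e-04


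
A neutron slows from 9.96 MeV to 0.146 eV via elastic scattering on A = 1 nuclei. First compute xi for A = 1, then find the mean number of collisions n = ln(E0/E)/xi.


xi = 1 + (A-1)^2/(2A)*ln((A-1)/(A+1)) = 1 (for A = 1)
n = ln(E0/E) / xi
n = ln(9.96e6 / 0.146) / 1
n = ln(6.821918e+07) / 1 = 18.038

18.038


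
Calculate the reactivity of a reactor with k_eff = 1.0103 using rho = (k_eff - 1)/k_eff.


rho = (k_eff - 1) / k_eff
rho = (1.0103 - 1) / 1.0103
rho = 0.010195

0.010195


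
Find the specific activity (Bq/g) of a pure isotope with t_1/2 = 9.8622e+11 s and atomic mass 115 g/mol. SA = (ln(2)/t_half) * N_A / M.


lambda = ln(2) / t_half = ln(2) / 9.8622e+11 = 7.028322e-13 /s
SA = lambda * N_A / M
SA = 7.028322e-13 * 6.022e23 / 115
SA = 3.6804e+09 Bq/g

3.6804e+09


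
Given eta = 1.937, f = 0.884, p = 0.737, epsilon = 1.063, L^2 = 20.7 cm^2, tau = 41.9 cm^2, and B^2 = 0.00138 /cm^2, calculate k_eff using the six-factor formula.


k_inf = eta*f*p*eps = 1.937*0.884*0.737*1.063 = 1.341475
P_TNL = 1/(1 + L^2*B^2) = 1/(1 + 20.7*0.00138) = 0.9722274
P_FNL = exp(-B^2*tau) = exp(-0.00138*41.9) = 0.9438179
k_eff = k_inf * P_TNL * P_FNL = 1.341475 * 0.9722274 * 0.9438179
k_eff = 1.2309

1.2309


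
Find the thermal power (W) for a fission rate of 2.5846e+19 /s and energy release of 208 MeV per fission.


P = fission_rate * E_MeV * 1.602e-13
P = 2.5846e+19 * 208 * 1.602e-13
P = 8.6123e+08 W

8.6123e+08


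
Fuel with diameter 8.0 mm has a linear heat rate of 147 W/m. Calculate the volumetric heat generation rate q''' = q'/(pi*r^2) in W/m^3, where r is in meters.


r = D / 2 / 1000 = 8.0 / 2 / 1000 = 0.004 m
q''' = q' / (pi * r^2)
q''' = 147 / (pi * 0.004^2)
q''' = 2.9245e+06 W/m^3

2.9245e+06


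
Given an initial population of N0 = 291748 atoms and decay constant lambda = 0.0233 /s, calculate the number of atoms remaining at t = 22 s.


N = N0 * exp(-lambda * t)
N = 291748 * exp(-0.0233 * 22)
N = 174738

174738


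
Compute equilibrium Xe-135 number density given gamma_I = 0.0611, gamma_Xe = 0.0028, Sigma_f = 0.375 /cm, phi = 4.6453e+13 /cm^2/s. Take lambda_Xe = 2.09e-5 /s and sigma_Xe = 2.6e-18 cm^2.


Xe_eq = (gamma_I + gamma_Xe) * Sigma_f * phi / (lambda_Xe + sigma_Xe * phi)
Numerator = (0.0611 + 0.0028) * 0.375 * 4.6453e+13 = 1.113130e+12
Denominator = 2.09e-5 + 2.6e-18 * 4.6453e+13 = 1.416778e-04
Xe_eq = 1.113130e+12 / 1.416778e-04 = 7.8568e+15 /cm^3

7.8568e+15


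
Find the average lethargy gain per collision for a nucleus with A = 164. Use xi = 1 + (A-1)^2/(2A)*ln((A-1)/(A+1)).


xi = 1 + (A-1)^2/(2A) * ln((A-1)/(A+1))
xi = 1 + (164-1)^2/(2*164) * ln((164-1)/(164 +1))
xi = 0.012146

0.012146


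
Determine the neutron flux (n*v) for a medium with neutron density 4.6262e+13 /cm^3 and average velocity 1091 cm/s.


phi = n * v
phi = 4.6262e+13 * 1091
phi = 5.0472e+16 /cm^2/s

5.0472e+16


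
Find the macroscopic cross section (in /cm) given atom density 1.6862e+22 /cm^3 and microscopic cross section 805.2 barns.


Sigma = N * sigma_barns * 1e-24
Sigma = 1.6862e+22 * 805.2 * 1e-24
Sigma = 13.577 /cm

13.577


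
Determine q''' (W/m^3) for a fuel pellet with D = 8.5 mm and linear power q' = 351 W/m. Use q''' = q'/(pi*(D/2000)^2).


r = D / 2 / 1000 = 8.5 / 2 / 1000 = 0.00425 m
q''' = q' / (pi * r^2)
q''' = 351 / (pi * 0.00425^2)
q''' = 6.1856e+06 W/m^3

6.1856e+06


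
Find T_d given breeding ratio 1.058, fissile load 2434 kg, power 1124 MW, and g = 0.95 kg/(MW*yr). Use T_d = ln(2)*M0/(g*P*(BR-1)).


Breeding gain G = BR - 1 = 1.058 - 1 = 0.058
Fissile production rate = g * P * G = 0.95 * 1124 * 0.058 = 61.9324 kg/yr
T_d = ln(2) * M0 / (g * P * G)
T_d = ln(2) * 2434 / 61.9324 = 27.241 yr

27.241


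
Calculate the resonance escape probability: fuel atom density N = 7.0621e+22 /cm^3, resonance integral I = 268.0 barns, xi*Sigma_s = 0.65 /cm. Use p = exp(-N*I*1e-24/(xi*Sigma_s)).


p = exp(-N * I * 1e-24 / (xi*Sigma_s))
p = exp(-7.0621e+22 * 268.0 * 1e-24 / 0.65)
p = 2.2615e-13

2.2615e-13


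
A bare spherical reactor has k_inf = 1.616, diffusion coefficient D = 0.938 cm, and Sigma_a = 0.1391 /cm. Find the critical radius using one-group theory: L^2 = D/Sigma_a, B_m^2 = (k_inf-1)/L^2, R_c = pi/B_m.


L^2 = D / Sigma_a = 0.938 / 0.1391 = 6.743350 cm^2
B_m^2 = (k_inf - 1) / L^2 = (1.616 - 1) / 6.743350 = 0.09134926 /cm^2
For a bare sphere: B_g = pi/R, so R_c = pi / sqrt(B_m^2)
R_c = pi / sqrt(0.09134926) = 10.394 cm

10.394


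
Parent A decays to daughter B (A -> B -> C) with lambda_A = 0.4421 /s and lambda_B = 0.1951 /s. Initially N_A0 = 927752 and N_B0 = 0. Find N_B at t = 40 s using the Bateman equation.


N_B(t) = lambda_A * N_A0 / (lambda_B - lambda_A) * [exp(-lambda_A*t) - exp(-lambda_B*t)]
exp(-0.4421*40) = 2.088990e-08; exp(-0.1951*40) = 4.080993e-04
N_B = 0.4421 * 927752 / (0.1951 - 0.4421) * (2.088990e-08 - 4.080993e-04)
N_B = 677.64

677.64


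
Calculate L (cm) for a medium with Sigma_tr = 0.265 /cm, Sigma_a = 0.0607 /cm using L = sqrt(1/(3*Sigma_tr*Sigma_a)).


D = 1 / (3 * Sigma_tr) = 1 / (3 * 0.265) = 1.257862 cm
L = sqrt(D / Sigma_a)
L = sqrt(1.257862 / 0.0607)
L = 4.5522 cm

4.5522


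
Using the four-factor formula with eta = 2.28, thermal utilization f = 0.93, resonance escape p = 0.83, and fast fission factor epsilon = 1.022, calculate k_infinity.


k_inf = eta * f * p * epsilon
k_inf = 2.28 * 0.93 * 0.83 * 1.022
k_inf = 1.7987

1.7987


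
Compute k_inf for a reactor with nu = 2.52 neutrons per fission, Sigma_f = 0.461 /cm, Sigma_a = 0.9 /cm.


k_inf = nu * Sigma_f / Sigma_a
k_inf = 2.52 * 0.461 / 0.9
k_inf = 1.2908

1.2908


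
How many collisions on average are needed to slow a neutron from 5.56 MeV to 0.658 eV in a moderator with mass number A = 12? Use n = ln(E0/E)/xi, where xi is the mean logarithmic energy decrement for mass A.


xi = 1 + (A-1)^2/(2A)*ln((A-1)/(A+1)) = 0.1577690 (for A = 12)
n = ln(E0/E) / xi
n = ln(5.56e6 / 0.658) / 0.1577690
n = ln(8.449848e+06) / 0.1577690 = 101.10

101.10


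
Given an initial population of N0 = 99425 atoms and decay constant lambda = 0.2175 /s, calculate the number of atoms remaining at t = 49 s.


N = N0 * exp(-lambda * t)
N = 99425 * exp(-0.2175 * 49)
N = 2.3388

2.3388


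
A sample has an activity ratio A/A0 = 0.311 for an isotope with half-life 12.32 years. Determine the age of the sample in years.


lambda = ln(2) / t_half = ln(2) / 12.32 = 0.05626195 /yr
t = -ln(A/A0) / lambda
t = -ln(0.311) / 0.05626195
t = 20.759 yr

20.759


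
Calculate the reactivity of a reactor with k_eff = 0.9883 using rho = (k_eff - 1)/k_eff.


rho = (k_eff - 1) / k_eff
rho = (0.9883 - 1) / 0.9883
rho = -0.011839

-0.011839


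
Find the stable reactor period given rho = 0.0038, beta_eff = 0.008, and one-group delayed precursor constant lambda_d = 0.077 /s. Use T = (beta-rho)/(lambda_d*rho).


T = (beta - rho) / (lambda_d * rho)
T = (0.008 - 0.0038) / (0.077 * 0.0038)
T = 14.354 s

14.354


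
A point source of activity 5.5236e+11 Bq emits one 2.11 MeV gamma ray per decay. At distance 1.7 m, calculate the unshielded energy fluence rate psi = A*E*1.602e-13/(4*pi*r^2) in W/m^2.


psi = A * E * 1.602e-13 / (4*pi*r^2)
psi = 5.5236e+11 * 2.11 * 1.602e-13 / (4*pi*1.7^2)
psi = 0.0051411 W/m^2

0.0051411


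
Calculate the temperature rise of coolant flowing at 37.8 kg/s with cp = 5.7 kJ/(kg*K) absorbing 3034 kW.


dT = Q / (m_dot * cp)
dT = 3034 / (37.8 * 5.7)
dT = 14.082 C

14.082


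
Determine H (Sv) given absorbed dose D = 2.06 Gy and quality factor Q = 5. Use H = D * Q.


H = D * Q
H = 2.06 * 5
H = 10.300 Sv

10.300


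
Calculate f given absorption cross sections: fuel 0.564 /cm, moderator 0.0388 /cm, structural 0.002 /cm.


f = Sigma_a_fuel / (Sigma_a_fuel + Sigma_a_mod + Sigma_a_other)
f = 0.564 / (0.564 + 0.0388 + 0.002)
f = 0.93254

0.93254


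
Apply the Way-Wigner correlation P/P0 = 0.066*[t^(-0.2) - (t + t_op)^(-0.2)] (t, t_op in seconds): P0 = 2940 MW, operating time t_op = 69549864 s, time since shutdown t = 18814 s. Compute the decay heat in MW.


P/P0 = 0.066 * [t^(-0.2) - (t + t_op)^(-0.2)]
P/P0 = 0.066 * [18814^(-0.2) - (18814 + 69549864)^(-0.2)]
P/P0 = 0.066 * [0.1396702 - 0.02700954] = 0.007435604
P = 2940 * 0.007435604 = 21.861 MW

21.861


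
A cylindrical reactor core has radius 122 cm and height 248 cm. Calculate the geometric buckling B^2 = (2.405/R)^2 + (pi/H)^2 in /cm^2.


B^2 = (2.405/R)^2 + (pi/H)^2
B^2 = (2.405/122)^2 + (pi/248)^2
B^2 = 5.4908e-04 /cm^2

5.4908e-04


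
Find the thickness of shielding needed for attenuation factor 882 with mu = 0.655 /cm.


x = ln(factor) / mu
x = ln(882) / 0.655
x = 10.354 cm

10.354


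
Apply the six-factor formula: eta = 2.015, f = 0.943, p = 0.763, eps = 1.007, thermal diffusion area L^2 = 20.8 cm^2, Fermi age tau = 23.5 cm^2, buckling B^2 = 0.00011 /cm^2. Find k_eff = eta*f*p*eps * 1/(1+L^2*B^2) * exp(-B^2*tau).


k_inf = eta*f*p*eps = 2.015*0.943*0.763*1.007 = 1.459959
P_TNL = 1/(1 + L^2*B^2) = 1/(1 + 20.8*0.00011) = 0.9977172
P_FNL = exp(-B^2*tau) = exp(-0.00011*23.5) = 0.9974183
k_eff = k_inf * P_TNL * P_FNL = 1.459959 * 0.9977172 * 0.9974183
k_eff = 1.4529

1.4529


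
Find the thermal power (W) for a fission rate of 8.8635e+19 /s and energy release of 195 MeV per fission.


P = fission_rate * E_MeV * 1.602e-13
P = 8.8635e+19 * 195 * 1.602e-13
P = 2.7689e+09 W

2.7689e+09


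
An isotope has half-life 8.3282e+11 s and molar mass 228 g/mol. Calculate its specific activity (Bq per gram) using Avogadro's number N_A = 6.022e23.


lambda = ln(2) / t_half = ln(2) / 8.3282e+11 = 8.322893e-13 /s
SA = lambda * N_A / M
SA = 8.322893e-13 * 6.022e23 / 228
SA = 2.1983e+09 Bq/g

2.1983e+09


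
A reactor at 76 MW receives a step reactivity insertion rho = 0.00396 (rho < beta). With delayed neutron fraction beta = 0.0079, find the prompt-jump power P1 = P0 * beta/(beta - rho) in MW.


P1/P0 = beta / (beta - rho)
P1/P0 = 0.0079 / (0.0079 - 0.00396) = 2.005076
P1 = 76 * 2.005076 = 152.39 MW

152.39


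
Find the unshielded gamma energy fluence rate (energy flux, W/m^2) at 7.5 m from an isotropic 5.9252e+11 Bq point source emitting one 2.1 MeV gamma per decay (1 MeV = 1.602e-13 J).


psi = A * E * 1.602e-13 / (4*pi*r^2)
psi = 5.9252e+11 * 2.1 * 1.602e-13 / (4*pi*7.5^2)
psi = 2.8200e-04 W/m^2

2.8200e-04


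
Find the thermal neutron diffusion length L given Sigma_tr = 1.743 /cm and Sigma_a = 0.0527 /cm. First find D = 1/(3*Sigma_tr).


D = 1 / (3 * Sigma_tr) = 1 / (3 * 1.743) = 0.1912412 cm
L = sqrt(D / Sigma_a)
L = sqrt(0.1912412 / 0.0527)
L = 1.9050 cm

1.9050


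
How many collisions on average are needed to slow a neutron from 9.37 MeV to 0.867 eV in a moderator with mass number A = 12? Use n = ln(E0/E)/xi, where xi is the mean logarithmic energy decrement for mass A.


xi = 1 + (A-1)^2/(2A)*ln((A-1)/(A+1)) = 0.1577690 (for A = 12)
n = ln(E0/E) / xi
n = ln(9.37e6 / 0.867) / 0.1577690
n = ln(1.080738e+07) / 0.1577690 = 102.65

102.65


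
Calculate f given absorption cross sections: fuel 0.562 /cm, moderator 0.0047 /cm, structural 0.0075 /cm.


f = Sigma_a_fuel / (Sigma_a_fuel + Sigma_a_mod + Sigma_a_other)
f = 0.562 / (0.562 + 0.0047 + 0.0075)
f = 0.97875

0.97875


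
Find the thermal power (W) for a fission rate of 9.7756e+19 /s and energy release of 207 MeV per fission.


P = fission_rate * E_MeV * 1.602e-13
P = 9.7756e+19 * 207 * 1.602e-13
P = 3.2417e+09 W

3.2417e+09


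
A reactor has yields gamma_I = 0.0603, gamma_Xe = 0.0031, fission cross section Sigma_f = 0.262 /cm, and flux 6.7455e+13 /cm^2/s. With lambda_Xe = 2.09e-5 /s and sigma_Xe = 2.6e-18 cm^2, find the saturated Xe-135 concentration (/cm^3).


Xe_eq = (gamma_I + gamma_Xe) * Sigma_f * phi / (lambda_Xe + sigma_Xe * phi)
Numerator = (0.0603 + 0.0031) * 0.262 * 6.7455e+13 = 1.120482e+12
Denominator = 2.09e-5 + 2.6e-18 * 6.7455e+13 = 1.962830e-04
Xe_eq = 1.120482e+12 / 1.962830e-04 = 5.7085e+15 /cm^3

5.7085e+15


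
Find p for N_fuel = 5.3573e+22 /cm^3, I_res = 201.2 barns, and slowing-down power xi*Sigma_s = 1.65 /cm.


p = exp(-N * I * 1e-24 / (xi*Sigma_s))
p = exp(-5.3573e+22 * 201.2 * 1e-24 / 1.65)
p = 0.0014551

0.0014551


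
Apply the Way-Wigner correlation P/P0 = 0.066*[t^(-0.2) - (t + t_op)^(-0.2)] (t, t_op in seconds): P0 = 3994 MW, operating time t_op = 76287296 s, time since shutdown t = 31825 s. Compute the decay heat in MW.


P/P0 = 0.066 * [t^(-0.2) - (t + t_op)^(-0.2)]
P/P0 = 0.066 * [31825^(-0.2) - (31825 + 76287296)^(-0.2)]
P/P0 = 0.066 * [0.1257321 - 0.02651388] = 0.006548403
P = 3994 * 0.006548403 = 26.154 MW

26.154


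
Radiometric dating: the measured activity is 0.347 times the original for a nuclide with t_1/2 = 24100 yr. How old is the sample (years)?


lambda = ln(2) / t_half = ln(2) / 24100 = 2.876129e-05 /yr
t = -ln(A/A0) / lambda
t = -ln(0.347) / 2.876129e-05
t = 36801 yr

36801


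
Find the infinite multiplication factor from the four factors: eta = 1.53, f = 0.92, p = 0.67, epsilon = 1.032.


k_inf = eta * f * p * epsilon
k_inf = 1.53 * 0.92 * 0.67 * 1.032
k_inf = 0.97327

0.97327


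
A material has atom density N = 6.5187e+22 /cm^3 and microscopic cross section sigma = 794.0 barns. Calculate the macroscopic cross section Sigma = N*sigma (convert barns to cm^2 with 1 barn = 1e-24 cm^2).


Sigma = N * sigma_barns * 1e-24
Sigma = 6.5187e+22 * 794.0 * 1e-24
Sigma = 51.758 /cm

51.758


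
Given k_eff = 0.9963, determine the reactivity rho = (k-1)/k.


rho = (k_eff - 1) / k_eff
rho = (0.9963 - 1) / 0.9963
rho = -0.0037137

-0.0037137


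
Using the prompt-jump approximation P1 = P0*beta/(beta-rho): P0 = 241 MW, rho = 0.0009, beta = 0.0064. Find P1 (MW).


P1/P0 = beta / (beta - rho)
P1/P0 = 0.0064 / (0.0064 - 0.0009) = 1.163636
P1 = 241 * 1.163636 = 280.44 MW

280.44


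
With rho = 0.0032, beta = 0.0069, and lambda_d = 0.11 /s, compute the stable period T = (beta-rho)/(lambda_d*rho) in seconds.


T = (beta - rho) / (lambda_d * rho)
T = (0.0069 - 0.0032) / (0.11 * 0.0032)
T = 10.511 s

10.511


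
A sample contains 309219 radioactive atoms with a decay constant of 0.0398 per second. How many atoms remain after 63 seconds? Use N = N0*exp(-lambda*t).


N = N0 * exp(-lambda * t)
N = 309219 * exp(-0.0398 * 63)
N = 25195

25195


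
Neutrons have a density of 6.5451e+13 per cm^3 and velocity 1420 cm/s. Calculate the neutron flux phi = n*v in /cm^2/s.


phi = n * v
phi = 6.5451e+13 * 1420
phi = 9.2940e+16 /cm^2/s

9.2940e+16


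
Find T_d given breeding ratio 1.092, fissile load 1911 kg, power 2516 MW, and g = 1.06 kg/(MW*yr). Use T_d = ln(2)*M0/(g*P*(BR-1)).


Breeding gain G = BR - 1 = 1.092 - 1 = 0.092
Fissile production rate = g * P * G = 1.06 * 2516 * 0.092 = 245.36032 kg/yr
T_d = ln(2) * M0 / (g * P * G)
T_d = ln(2) * 1911 / 245.36032 = 5.3986 yr

5.3986


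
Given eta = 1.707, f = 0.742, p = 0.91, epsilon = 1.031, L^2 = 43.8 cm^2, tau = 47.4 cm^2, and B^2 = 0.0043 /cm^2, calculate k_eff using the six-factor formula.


k_inf = eta*f*p*eps = 1.707*0.742*0.91*1.031 = 1.188331
P_TNL = 1/(1 + L^2*B^2) = 1/(1 + 43.8*0.0043) = 0.8415100
P_FNL = exp(-B^2*tau) = exp(-0.0043*47.4) = 0.8156092
k_eff = k_inf * P_TNL * P_FNL = 1.188331 * 0.8415100 * 0.8156092
k_eff = 0.81560

0.81560


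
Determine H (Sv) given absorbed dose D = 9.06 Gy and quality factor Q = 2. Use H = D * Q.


H = D * Q
H = 9.06 * 2
H = 18.120 Sv

18.120


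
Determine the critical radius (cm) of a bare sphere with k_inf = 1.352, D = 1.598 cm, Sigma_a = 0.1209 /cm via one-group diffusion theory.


L^2 = D / Sigma_a = 1.598 / 0.1209 = 13.21754 cm^2
B_m^2 = (k_inf - 1) / L^2 = (1.352 - 1) / 13.21754 = 0.02663128 /cm^2
For a bare sphere: B_g = pi/R, so R_c = pi / sqrt(B_m^2)
R_c = pi / sqrt(0.02663128) = 19.251 cm

19.251


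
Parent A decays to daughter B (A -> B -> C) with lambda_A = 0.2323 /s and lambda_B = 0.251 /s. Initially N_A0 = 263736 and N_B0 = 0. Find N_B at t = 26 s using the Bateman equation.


N_B(t) = lambda_A * N_A0 / (lambda_B - lambda_A) * [exp(-lambda_A*t) - exp(-lambda_B*t)]
exp(-0.2323*26) = 0.002382035; exp(-0.251*26) = 0.001464854
N_B = 0.2323 * 263736 / (0.251 - 0.2323) * (0.002382035 - 0.001464854)
N_B = 3004.9

3004.9


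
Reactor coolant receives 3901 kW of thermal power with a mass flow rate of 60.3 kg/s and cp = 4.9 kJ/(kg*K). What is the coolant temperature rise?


dT = Q / (m_dot * cp)
dT = 3901 / (60.3 * 4.9)
dT = 13.203 C

13.203


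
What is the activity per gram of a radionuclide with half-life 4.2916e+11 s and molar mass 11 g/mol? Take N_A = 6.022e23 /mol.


lambda = ln(2) / t_half = ln(2) / 4.2916e+11 = 1.615125e-12 /s
SA = lambda * N_A / M
SA = 1.615125e-12 * 6.022e23 / 11
SA = 8.8421e+10 Bq/g

8.8421e+10


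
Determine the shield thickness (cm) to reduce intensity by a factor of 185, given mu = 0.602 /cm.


x = ln(factor) / mu
x = ln(185) / 0.602
x = 8.6717 cm

8.6717


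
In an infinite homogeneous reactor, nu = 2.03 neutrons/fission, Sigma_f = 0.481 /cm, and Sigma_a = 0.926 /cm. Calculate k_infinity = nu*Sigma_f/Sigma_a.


k_inf = nu * Sigma_f / Sigma_a
k_inf = 2.03 * 0.481 / 0.926
k_inf = 1.0545

1.0545


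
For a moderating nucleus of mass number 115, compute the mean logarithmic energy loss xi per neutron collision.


xi = 1 + (A-1)^2/(2A) * ln((A-1)/(A+1))
xi = 1 + (115-1)^2/(2*115) * ln((115-1)/(115 +1))
xi = 0.017291

0.017291


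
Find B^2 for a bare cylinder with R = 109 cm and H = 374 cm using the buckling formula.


B^2 = (2.405/R)^2 + (pi/H)^2
B^2 = (2.405/109)^2 + (pi/374)^2
B^2 = 5.5739e-04 /cm^2

5.5739e-04


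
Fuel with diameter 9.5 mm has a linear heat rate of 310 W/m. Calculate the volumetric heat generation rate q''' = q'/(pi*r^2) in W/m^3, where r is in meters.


r = D / 2 / 1000 = 9.5 / 2 / 1000 = 0.00475 m
q''' = q' / (pi * r^2)
q''' = 310 / (pi * 0.00475^2)
q''' = 4.3735e+06 W/m^3

4.3735e+06


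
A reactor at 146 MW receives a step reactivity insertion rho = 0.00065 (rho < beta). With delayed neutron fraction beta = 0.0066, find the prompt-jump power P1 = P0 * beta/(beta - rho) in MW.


P1/P0 = beta / (beta - rho)
P1/P0 = 0.0066 / (0.0066 - 0.00065) = 1.109244
P1 = 146 * 1.109244 = 161.95 MW

161.95


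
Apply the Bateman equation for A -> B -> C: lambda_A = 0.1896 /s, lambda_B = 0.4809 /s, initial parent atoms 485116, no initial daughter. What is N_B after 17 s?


N_B(t) = lambda_A * N_A0 / (lambda_B - lambda_A) * [exp(-lambda_A*t) - exp(-lambda_B*t)]
exp(-0.1896*17) = 0.03982741; exp(-0.4809*17) = 2.815220e-04
N_B = 0.1896 * 485116 / (0.4809 - 0.1896) * (0.03982741 - 2.815220e-04)
N_B = 12487

12487


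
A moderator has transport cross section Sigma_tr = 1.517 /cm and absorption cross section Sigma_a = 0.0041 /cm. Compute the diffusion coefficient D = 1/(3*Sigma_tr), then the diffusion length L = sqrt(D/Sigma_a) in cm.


D = 1 / (3 * Sigma_tr) = 1 / (3 * 1.517) = 0.2197319 cm
L = sqrt(D / Sigma_a)
L = sqrt(0.2197319 / 0.0041)
L = 7.3207 cm

7.3207


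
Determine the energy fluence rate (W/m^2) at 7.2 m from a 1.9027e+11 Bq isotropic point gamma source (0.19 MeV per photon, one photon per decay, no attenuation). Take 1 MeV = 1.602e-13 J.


psi = A * E * 1.602e-13 / (4*pi*r^2)
psi = 1.9027e+11 * 0.19 * 1.602e-13 / (4*pi*7.2^2)
psi = 8.8902e-06 W/m^2

8.8902e-06


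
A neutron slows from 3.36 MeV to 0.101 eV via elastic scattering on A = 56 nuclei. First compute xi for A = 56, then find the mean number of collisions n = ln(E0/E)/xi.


xi = 1 + (A-1)^2/(2A)*ln((A-1)/(A+1)) = 0.03529286 (for A = 56)
n = ln(E0/E) / xi
n = ln(3.36e6 / 0.101) / 0.03529286
n = ln(3.326733e+07) / 0.03529286 = 490.75

490.75


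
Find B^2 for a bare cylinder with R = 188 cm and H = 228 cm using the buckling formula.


B^2 = (2.405/R)^2 + (pi/H)^2
B^2 = (2.405/188)^2 + (pi/228)^2
B^2 = 3.5351e-04 /cm^2

3.5351e-04


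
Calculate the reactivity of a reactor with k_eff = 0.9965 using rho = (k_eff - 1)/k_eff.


rho = (k_eff - 1) / k_eff
rho = (0.9965 - 1) / 0.9965
rho = -0.0035123

-0.0035123


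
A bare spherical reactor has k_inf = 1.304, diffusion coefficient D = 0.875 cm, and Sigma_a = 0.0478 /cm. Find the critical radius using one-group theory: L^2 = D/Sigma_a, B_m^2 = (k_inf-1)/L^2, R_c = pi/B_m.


L^2 = D / Sigma_a = 0.875 / 0.0478 = 18.30544 cm^2
B_m^2 = (k_inf - 1) / L^2 = (1.304 - 1) / 18.30544 = 0.01660709 /cm^2
For a bare sphere: B_g = pi/R, so R_c = pi / sqrt(B_m^2)
R_c = pi / sqrt(0.01660709) = 24.378 cm

24.378


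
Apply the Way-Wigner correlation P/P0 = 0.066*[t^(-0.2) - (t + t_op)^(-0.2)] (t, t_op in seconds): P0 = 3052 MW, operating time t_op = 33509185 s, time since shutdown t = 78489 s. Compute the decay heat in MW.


P/P0 = 0.066 * [t^(-0.2) - (t + t_op)^(-0.2)]
P/P0 = 0.066 * [78489^(-0.2) - (78489 + 33509185)^(-0.2)]
P/P0 = 0.066 * [0.1049635 - 0.03124381] = 0.004865500
P = 3052 * 0.004865500 = 14.850 MW

14.850


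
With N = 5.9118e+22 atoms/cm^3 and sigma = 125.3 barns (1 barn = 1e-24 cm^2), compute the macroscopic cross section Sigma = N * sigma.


Sigma = N * sigma_barns * 1e-24
Sigma = 5.9118e+22 * 125.3 * 1e-24
Sigma = 7.4075 /cm

7.4075


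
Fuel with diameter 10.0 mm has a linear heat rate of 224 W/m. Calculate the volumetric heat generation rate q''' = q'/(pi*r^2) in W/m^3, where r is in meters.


r = D / 2 / 1000 = 10.0 / 2 / 1000 = 0.005 m
q''' = q' / (pi * r^2)
q''' = 224 / (pi * 0.005^2)
q''' = 2.8521e+06 W/m^3

2.8521e+06


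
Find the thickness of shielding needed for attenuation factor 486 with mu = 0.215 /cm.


x = ln(factor) / mu
x = ln(486) / 0.215
x = 28.773 cm

28.773


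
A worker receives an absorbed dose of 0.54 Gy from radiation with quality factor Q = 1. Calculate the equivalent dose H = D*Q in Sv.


H = D * Q
H = 0.54 * 1
H = 0.54000 Sv

0.54000


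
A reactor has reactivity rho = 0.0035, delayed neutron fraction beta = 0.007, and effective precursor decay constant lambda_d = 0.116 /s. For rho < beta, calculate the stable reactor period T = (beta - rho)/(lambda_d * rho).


T = (beta - rho) / (lambda_d * rho)
T = (0.007 - 0.0035) / (0.116 * 0.0035)
T = 8.6207 s

8.6207


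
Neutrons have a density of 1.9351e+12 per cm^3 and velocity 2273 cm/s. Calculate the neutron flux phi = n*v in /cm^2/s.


phi = n * v
phi = 1.9351e+12 * 2273
phi = 4.3985e+15 /cm^2/s

4.3985e+15


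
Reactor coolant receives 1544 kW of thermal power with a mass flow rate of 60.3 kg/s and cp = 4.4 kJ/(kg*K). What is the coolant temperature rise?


dT = Q / (m_dot * cp)
dT = 1544 / (60.3 * 4.4)
dT = 5.8194 C

5.8194


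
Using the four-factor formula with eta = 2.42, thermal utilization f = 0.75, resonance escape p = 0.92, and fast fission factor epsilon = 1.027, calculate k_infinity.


k_inf = eta * f * p * epsilon
k_inf = 2.42 * 0.75 * 0.92 * 1.027
k_inf = 1.7149

1.7149


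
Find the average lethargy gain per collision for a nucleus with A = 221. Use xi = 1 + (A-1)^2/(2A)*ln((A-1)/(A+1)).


xi = 1 + (A-1)^2/(2A) * ln((A-1)/(A+1))
xi = 1 + (221-1)^2/(2*221) * ln((221-1)/(221 +1))
xi = 0.0090225

0.0090225


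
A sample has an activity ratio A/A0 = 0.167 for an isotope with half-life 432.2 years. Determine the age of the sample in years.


lambda = ln(2) / t_half = ln(2) / 432.2 = 0.001603765 /yr
t = -ln(A/A0) / lambda
t = -ln(0.167) / 0.001603765
t = 1116.0 yr

1116.0


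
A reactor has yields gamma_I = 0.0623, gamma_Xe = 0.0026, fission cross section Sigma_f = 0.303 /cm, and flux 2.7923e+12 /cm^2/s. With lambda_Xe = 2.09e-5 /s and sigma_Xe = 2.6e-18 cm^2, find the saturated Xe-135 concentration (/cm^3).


Xe_eq = (gamma_I + gamma_Xe) * Sigma_f * phi / (lambda_Xe + sigma_Xe * phi)
Numerator = (0.0623 + 0.0026) * 0.303 * 2.7923e+12 = 5.490974e+10
Denominator = 2.09e-5 + 2.6e-18 * 2.7923e+12 = 2.815998e-05
Xe_eq = 5.490974e+10 / 2.815998e-05 = 1.9499e+15 /cm^3

1.9499e+15


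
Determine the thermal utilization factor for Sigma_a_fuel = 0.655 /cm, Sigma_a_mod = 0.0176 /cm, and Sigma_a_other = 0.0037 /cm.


f = Sigma_a_fuel / (Sigma_a_fuel + Sigma_a_mod + Sigma_a_other)
f = 0.655 / (0.655 + 0.0176 + 0.0037)
f = 0.96851

0.96851


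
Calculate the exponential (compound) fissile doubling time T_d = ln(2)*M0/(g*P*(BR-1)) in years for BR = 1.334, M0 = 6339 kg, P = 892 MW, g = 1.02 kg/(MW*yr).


Breeding gain G = BR - 1 = 1.334 - 1 = 0.334
Fissile production rate = g * P * G = 1.02 * 892 * 0.334 = 303.88656 kg/yr
T_d = ln(2) * M0 / (g * P * G)
T_d = ln(2) * 6339 / 303.88656 = 14.459 yr

14.459


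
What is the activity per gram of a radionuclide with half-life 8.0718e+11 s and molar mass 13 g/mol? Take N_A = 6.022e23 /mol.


lambda = ln(2) / t_half = ln(2) / 8.0718e+11 = 8.587269e-13 /s
SA = lambda * N_A / M
SA = 8.587269e-13 * 6.022e23 / 13
SA = 3.9779e+10 Bq/g

3.9779e+10


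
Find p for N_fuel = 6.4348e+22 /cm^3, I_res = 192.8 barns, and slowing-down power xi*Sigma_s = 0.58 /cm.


p = exp(-N * I * 1e-24 / (xi*Sigma_s))
p = exp(-6.4348e+22 * 192.8 * 1e-24 / 0.58)
p = 5.1330e-10

5.1330e-10


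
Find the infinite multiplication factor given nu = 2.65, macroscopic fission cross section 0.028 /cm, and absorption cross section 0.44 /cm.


k_inf = nu * Sigma_f / Sigma_a
k_inf = 2.65 * 0.028 / 0.44
k_inf = 0.16864

0.16864
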